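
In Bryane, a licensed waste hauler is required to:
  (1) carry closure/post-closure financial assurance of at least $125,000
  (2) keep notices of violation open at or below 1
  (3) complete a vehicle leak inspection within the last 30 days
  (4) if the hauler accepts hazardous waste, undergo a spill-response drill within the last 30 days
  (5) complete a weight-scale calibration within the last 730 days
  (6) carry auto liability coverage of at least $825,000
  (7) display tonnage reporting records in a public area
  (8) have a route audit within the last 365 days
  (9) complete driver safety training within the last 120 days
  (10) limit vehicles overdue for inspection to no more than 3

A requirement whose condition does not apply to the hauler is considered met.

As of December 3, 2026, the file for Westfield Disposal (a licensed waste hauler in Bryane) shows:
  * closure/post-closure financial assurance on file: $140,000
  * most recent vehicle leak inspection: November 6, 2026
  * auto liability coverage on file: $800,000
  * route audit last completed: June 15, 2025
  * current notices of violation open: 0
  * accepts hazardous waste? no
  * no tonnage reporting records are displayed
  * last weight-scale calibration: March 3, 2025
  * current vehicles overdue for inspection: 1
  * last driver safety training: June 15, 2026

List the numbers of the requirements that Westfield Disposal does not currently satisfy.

1. closure/post-closure financial assurance $140,000 ≥ $125,000 → met
2. notices of violation open 0 ≤ 1 → met
3. vehicle leak inspection 27 days ago vs limit 30 → met
4. condition 'accepts hazardous waste' does not hold → requirement n/a → met
5. weight-scale calibration 640 days ago vs limit 730 → met
6. auto liability coverage $800,000 < $825,000 → not met
7. tonnage reporting records absent → not met
8. route audit 536 days ago vs limit 365 → not met
9. driver safety training 171 days ago vs limit 120 → not met
10. vehicles overdue for inspection 1 ≤ 3 → met
Not met: 6, 7, 8, 9

6, 7, 8, 9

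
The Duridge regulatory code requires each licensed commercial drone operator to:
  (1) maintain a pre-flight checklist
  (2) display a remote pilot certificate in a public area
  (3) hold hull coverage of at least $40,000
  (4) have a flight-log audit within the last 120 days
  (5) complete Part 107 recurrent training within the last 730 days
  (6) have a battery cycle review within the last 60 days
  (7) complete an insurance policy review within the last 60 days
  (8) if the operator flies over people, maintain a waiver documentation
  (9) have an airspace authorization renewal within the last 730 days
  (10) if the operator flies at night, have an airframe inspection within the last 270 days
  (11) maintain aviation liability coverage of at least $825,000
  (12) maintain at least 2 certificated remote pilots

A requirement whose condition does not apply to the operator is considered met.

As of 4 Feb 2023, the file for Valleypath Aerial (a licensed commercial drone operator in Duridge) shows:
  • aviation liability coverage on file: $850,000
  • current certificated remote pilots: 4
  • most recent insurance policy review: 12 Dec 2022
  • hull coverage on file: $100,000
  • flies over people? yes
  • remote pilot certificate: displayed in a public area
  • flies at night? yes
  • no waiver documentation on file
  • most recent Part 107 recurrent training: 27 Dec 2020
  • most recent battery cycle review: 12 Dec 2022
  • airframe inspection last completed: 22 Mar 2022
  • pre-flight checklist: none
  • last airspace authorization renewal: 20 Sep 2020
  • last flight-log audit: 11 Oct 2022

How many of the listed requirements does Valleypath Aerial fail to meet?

5

1. pre-flight checklist absent → not met
2. remote pilot certificate present → met
3. hull coverage $100,000 ≥ $40,000 → met
4. flight-log audit 116 days ago vs limit 120 → met
5. Part 107 recurrent training 769 days ago vs limit 730 → not met
6. battery cycle review 54 days ago vs limit 60 → met
7. insurance policy review 54 days ago vs limit 60 → met
8. condition 'flies over people' holds; waiver documentation absent → not met
9. airspace authorization renewal 867 days ago vs limit 730 → not met
10. condition 'flies at night' holds; airframe inspection 319 days ago vs limit 270 → not met
11. aviation liability coverage $850,000 ≥ $825,000 → met
12. certificated remote pilots 4 ≥ 2 → met
Not met: 5 of 12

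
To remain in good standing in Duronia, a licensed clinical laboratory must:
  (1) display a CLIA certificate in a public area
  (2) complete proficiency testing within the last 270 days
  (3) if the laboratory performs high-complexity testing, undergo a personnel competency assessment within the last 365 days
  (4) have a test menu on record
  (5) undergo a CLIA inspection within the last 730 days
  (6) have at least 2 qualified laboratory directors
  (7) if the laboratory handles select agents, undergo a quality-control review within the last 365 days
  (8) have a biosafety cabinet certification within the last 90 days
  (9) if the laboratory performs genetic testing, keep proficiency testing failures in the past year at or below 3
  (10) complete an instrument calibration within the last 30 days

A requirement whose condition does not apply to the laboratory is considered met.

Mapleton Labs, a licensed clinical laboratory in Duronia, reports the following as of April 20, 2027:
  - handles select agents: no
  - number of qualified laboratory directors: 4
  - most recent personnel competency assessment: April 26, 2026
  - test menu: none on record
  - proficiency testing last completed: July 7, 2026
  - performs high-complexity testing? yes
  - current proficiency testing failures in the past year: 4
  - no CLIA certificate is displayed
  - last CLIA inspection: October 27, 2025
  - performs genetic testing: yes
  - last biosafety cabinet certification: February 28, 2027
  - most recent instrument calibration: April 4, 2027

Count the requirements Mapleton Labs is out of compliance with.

1. CLIA certificate absent → not met
2. proficiency testing 287 days ago vs limit 270 → not met
3. condition 'performs high-complexity testing' holds; personnel competency assessment 359 days ago vs limit 365 → met
4. test menu absent → not met
5. CLIA inspection 540 days ago vs limit 730 → met
6. qualified laboratory directors 4 ≥ 2 → met
7. condition 'handles select agents' does not hold → requirement n/a → met
8. biosafety cabinet certification 51 days ago vs limit 90 → met
9. condition 'performs genetic testing' holds; proficiency testing failures in the past year 4 > 3 → not met
10. instrument calibration 16 days ago vs limit 30 → met
Not met: 4 of 10

4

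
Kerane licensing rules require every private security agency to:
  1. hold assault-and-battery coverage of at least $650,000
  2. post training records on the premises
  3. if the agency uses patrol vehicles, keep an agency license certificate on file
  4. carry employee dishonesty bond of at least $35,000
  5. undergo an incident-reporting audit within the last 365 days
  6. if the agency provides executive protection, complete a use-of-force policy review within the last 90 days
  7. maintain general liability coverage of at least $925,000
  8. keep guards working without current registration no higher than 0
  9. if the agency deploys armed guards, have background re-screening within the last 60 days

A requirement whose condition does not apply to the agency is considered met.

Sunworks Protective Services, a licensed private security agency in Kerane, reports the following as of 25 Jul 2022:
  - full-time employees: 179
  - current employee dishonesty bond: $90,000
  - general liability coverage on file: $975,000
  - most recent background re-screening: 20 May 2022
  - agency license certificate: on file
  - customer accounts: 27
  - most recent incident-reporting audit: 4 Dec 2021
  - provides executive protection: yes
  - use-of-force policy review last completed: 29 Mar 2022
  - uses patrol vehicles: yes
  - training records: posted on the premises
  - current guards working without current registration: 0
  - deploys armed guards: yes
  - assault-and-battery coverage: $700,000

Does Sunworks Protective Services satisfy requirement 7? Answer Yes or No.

7. general liability coverage $975,000 ≥ $925,000 → met

Yes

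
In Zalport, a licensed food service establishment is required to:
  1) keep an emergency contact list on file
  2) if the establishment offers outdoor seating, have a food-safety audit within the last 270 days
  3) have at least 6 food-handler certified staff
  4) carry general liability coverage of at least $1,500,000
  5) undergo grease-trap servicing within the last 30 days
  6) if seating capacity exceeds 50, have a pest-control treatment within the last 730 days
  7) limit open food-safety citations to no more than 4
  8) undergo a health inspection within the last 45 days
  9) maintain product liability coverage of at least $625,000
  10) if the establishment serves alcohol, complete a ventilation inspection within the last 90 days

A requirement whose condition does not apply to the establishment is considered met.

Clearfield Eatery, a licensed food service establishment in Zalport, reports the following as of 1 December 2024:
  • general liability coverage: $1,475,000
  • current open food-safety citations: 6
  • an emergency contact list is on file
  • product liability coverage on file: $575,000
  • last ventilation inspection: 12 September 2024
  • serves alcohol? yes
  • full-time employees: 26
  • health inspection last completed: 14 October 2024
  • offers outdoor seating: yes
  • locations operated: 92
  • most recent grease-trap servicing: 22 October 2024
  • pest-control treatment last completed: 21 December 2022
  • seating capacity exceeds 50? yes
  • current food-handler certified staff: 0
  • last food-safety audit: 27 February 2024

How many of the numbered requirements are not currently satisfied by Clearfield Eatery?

7

1. emergency contact list present → met
2. condition 'offers outdoor seating' holds; food-safety audit 278 days ago vs limit 270 → not met
3. food-handler certified staff 0 < 6 → not met
4. general liability coverage $1,475,000 < $1,500,000 → not met
5. grease-trap servicing 40 days ago vs limit 30 → not met
6. condition 'seating capacity exceeds 50' holds; pest-control treatment 711 days ago vs limit 730 → met
7. open food-safety citations 6 > 4 → not met
8. health inspection 48 days ago vs limit 45 → not met
9. product liability coverage $575,000 < $625,000 → not met
10. condition 'serves alcohol' holds; ventilation inspection 80 days ago vs limit 90 → met
Not met: 7 of 10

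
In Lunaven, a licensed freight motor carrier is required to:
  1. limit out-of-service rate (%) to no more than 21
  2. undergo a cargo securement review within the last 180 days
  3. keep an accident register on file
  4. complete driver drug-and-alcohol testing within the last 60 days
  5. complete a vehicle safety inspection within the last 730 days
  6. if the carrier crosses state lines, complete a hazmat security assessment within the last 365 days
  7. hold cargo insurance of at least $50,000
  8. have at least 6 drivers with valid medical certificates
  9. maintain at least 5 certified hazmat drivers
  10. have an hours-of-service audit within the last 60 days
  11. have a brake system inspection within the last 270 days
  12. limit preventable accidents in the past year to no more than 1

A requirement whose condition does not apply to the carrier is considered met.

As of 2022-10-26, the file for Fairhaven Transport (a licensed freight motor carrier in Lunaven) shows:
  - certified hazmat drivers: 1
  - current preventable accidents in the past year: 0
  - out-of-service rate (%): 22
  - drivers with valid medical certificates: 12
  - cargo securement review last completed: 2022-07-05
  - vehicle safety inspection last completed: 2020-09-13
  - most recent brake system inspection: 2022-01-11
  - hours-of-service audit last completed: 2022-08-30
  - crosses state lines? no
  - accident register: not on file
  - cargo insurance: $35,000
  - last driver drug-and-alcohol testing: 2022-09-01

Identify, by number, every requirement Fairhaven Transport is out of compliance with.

1. out-of-service rate (%) 22 > 21 → not met
2. cargo securement review 113 days ago vs limit 180 → met
3. accident register absent → not met
4. driver drug-and-alcohol testing 55 days ago vs limit 60 → met
5. vehicle safety inspection 773 days ago vs limit 730 → not met
6. condition 'crosses state lines' does not hold → requirement n/a → met
7. cargo insurance $35,000 < $50,000 → not met
8. drivers with valid medical certificates 12 ≥ 6 → met
9. certified hazmat drivers 1 < 5 → not met
10. hours-of-service audit 57 days ago vs limit 60 → met
11. brake system inspection 288 days ago vs limit 270 → not met
12. preventable accidents in the past year 0 ≤ 1 → met
Not met: 1, 3, 5, 7, 9, 11

1, 3, 5, 7, 9, 11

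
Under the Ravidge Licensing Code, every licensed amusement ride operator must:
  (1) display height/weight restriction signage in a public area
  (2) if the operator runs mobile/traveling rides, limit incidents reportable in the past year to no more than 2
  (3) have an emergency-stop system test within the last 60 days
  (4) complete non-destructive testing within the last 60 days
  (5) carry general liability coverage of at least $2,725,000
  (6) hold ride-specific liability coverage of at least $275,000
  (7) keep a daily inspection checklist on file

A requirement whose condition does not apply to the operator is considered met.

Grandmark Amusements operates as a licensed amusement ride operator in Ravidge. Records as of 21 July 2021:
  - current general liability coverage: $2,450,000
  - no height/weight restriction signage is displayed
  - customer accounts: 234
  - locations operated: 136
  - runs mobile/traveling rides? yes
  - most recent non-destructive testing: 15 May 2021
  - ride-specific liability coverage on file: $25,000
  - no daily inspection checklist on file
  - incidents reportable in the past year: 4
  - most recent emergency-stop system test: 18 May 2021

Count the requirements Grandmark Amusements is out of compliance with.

1. height/weight restriction signage absent → not met
2. condition 'runs mobile/traveling rides' holds; incidents reportable in the past year 4 > 2 → not met
3. emergency-stop system test 64 days ago vs limit 60 → not met
4. non-destructive testing 67 days ago vs limit 60 → not met
5. general liability coverage $2,450,000 < $2,725,000 → not met
6. ride-specific liability coverage $25,000 < $275,000 → not met
7. daily inspection checklist absent → not met
Not met: 7 of 7

7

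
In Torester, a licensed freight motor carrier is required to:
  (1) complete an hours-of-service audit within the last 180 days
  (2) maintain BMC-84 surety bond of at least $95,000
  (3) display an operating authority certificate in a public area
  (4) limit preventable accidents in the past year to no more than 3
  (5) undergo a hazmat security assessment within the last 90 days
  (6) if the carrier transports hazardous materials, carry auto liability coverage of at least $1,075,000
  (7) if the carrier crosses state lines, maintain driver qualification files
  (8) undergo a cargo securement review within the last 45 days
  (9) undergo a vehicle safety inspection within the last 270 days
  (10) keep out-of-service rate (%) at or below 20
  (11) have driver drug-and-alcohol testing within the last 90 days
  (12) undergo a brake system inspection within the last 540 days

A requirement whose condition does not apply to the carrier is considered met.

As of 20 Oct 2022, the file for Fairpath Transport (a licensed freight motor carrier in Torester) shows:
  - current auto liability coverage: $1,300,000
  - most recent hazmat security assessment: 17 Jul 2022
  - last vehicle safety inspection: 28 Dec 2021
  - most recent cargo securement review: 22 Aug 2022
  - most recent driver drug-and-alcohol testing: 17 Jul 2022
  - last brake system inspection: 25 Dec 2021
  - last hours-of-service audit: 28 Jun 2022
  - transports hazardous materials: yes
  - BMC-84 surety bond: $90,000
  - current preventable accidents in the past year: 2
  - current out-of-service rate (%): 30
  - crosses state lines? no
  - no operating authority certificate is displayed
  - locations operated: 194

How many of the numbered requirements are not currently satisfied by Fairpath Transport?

7

1. hours-of-service audit 114 days ago vs limit 180 → met
2. BMC-84 surety bond $90,000 < $95,000 → not met
3. operating authority certificate absent → not met
4. preventable accidents in the past year 2 ≤ 3 → met
5. hazmat security assessment 95 days ago vs limit 90 → not met
6. condition 'transports hazardous materials' holds; auto liability coverage $1,300,000 ≥ $1,075,000 → met
7. condition 'crosses state lines' does not hold → requirement n/a → met
8. cargo securement review 59 days ago vs limit 45 → not met
9. vehicle safety inspection 296 days ago vs limit 270 → not met
10. out-of-service rate (%) 30 > 20 → not met
11. driver drug-and-alcohol testing 95 days ago vs limit 90 → not met
12. brake system inspection 299 days ago vs limit 540 → met
Not met: 7 of 12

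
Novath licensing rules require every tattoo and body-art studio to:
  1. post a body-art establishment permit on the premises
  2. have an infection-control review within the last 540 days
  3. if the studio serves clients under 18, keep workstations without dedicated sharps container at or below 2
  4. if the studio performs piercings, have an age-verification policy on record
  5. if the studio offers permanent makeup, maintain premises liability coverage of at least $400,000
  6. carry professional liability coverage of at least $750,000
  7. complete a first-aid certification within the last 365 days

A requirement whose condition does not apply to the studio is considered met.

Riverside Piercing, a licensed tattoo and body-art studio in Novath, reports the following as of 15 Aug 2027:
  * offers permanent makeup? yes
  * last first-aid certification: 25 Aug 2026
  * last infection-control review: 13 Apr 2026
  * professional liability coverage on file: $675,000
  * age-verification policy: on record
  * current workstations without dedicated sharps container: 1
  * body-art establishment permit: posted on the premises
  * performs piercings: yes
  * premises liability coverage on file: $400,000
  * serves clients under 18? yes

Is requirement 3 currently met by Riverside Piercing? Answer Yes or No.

3. condition 'serves clients under 18' holds; workstations without dedicated sharps container 1 ≤ 2 → met

Yes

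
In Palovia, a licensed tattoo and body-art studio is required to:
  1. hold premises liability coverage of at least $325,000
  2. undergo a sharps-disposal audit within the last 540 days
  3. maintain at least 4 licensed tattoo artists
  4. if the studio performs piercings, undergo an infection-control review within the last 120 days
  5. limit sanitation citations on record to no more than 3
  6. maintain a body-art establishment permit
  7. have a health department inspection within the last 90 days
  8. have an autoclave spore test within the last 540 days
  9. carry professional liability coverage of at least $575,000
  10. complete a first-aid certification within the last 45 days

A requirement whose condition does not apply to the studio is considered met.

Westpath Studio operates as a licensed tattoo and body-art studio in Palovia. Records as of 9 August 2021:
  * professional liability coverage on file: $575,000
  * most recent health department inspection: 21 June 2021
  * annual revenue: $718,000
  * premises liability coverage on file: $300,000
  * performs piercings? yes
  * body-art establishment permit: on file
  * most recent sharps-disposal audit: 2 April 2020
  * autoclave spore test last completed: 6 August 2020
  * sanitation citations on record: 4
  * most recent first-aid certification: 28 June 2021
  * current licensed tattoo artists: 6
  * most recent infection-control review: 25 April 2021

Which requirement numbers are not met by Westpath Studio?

1, 5

1. premises liability coverage $300,000 < $325,000 → not met
2. sharps-disposal audit 494 days ago vs limit 540 → met
3. licensed tattoo artists 6 ≥ 4 → met
4. condition 'performs piercings' holds; infection-control review 106 days ago vs limit 120 → met
5. sanitation citations on record 4 > 3 → not met
6. body-art establishment permit present → met
7. health department inspection 49 days ago vs limit 90 → met
8. autoclave spore test 368 days ago vs limit 540 → met
9. professional liability coverage $575,000 ≥ $575,000 → met
10. first-aid certification 42 days ago vs limit 45 → met
Not met: 1, 5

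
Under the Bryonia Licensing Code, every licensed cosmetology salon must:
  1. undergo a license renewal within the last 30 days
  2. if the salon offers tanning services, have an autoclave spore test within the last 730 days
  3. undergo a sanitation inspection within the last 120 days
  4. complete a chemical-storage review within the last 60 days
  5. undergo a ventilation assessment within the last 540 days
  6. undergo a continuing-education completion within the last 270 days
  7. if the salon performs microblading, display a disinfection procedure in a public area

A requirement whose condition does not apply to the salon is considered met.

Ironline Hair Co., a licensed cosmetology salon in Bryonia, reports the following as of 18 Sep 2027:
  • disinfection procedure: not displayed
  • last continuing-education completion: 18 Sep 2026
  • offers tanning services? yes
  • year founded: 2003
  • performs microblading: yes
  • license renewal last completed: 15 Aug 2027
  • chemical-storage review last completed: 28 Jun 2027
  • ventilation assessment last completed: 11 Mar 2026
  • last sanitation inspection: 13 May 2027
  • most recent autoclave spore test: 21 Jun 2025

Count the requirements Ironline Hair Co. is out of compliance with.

7

1. license renewal 34 days ago vs limit 30 → not met
2. condition 'offers tanning services' holds; autoclave spore test 819 days ago vs limit 730 → not met
3. sanitation inspection 128 days ago vs limit 120 → not met
4. chemical-storage review 82 days ago vs limit 60 → not met
5. ventilation assessment 556 days ago vs limit 540 → not met
6. continuing-education completion 365 days ago vs limit 270 → not met
7. condition 'performs microblading' holds; disinfection procedure absent → not met
Not met: 7 of 7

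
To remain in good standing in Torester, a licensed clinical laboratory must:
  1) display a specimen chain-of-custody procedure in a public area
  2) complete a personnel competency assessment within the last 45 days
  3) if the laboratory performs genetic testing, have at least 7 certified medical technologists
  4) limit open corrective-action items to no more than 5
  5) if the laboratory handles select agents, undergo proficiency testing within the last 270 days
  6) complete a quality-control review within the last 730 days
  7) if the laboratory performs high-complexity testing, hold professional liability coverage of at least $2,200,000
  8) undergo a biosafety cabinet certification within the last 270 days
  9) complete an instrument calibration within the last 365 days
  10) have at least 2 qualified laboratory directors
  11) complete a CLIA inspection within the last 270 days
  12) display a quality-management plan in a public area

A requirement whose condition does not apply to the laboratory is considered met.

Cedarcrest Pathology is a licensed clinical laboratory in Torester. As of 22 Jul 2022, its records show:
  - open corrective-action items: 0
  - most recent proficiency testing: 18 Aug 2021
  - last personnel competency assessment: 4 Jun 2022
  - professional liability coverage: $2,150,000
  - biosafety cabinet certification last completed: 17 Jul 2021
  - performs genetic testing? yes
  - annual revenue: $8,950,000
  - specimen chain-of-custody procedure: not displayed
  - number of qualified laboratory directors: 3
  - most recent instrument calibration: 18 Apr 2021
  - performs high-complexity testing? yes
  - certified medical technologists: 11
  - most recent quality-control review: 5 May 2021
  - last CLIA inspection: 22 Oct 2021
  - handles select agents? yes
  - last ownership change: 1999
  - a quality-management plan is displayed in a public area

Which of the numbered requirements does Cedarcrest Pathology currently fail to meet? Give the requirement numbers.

1. specimen chain-of-custody procedure absent → not met
2. personnel competency assessment 48 days ago vs limit 45 → not met
3. condition 'performs genetic testing' holds; certified medical technologists 11 ≥ 7 → met
4. open corrective-action items 0 ≤ 5 → met
5. condition 'handles select agents' holds; proficiency testing 338 days ago vs limit 270 → not met
6. quality-control review 443 days ago vs limit 730 → met
7. condition 'performs high-complexity testing' holds; professional liability coverage $2,150,000 < $2,200,000 → not met
8. biosafety cabinet certification 370 days ago vs limit 270 → not met
9. instrument calibration 460 days ago vs limit 365 → not met
10. qualified laboratory directors 3 ≥ 2 → met
11. CLIA inspection 273 days ago vs limit 270 → not met
12. quality-management plan present → met
Not met: 1, 2, 5, 7, 8, 9, 11

1, 2, 5, 7, 8, 9, 11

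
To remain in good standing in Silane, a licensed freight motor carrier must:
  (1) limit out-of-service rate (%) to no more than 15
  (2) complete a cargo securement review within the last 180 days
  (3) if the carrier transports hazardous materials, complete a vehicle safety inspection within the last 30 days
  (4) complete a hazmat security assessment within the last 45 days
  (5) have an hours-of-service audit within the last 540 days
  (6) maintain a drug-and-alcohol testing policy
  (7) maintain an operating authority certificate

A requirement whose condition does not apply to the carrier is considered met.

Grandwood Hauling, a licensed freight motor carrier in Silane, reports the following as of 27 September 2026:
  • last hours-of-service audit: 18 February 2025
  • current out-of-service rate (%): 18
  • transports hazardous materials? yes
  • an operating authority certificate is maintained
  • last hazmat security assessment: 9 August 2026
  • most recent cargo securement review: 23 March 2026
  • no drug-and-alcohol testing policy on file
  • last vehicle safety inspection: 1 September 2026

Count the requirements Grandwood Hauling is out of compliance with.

5

1. out-of-service rate (%) 18 > 15 → not met
2. cargo securement review 188 days ago vs limit 180 → not met
3. condition 'transports hazardous materials' holds; vehicle safety inspection 26 days ago vs limit 30 → met
4. hazmat security assessment 49 days ago vs limit 45 → not met
5. hours-of-service audit 586 days ago vs limit 540 → not met
6. drug-and-alcohol testing policy absent → not met
7. operating authority certificate present → met
Not met: 5 of 7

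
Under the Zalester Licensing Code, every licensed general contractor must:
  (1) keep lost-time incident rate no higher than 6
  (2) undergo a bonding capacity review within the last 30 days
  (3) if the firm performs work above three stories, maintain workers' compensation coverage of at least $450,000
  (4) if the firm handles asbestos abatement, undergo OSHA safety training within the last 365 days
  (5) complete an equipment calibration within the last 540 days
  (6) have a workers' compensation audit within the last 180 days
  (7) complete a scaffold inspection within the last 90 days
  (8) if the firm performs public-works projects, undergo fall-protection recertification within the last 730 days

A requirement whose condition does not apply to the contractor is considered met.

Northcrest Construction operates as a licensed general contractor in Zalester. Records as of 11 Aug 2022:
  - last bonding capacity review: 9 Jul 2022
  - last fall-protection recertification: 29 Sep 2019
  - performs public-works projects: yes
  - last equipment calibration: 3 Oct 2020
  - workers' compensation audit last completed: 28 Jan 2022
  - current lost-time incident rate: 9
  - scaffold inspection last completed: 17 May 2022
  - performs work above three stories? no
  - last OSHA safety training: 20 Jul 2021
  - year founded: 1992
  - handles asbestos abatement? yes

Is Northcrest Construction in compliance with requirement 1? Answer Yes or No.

No

1. lost-time incident rate 9 > 6 → not met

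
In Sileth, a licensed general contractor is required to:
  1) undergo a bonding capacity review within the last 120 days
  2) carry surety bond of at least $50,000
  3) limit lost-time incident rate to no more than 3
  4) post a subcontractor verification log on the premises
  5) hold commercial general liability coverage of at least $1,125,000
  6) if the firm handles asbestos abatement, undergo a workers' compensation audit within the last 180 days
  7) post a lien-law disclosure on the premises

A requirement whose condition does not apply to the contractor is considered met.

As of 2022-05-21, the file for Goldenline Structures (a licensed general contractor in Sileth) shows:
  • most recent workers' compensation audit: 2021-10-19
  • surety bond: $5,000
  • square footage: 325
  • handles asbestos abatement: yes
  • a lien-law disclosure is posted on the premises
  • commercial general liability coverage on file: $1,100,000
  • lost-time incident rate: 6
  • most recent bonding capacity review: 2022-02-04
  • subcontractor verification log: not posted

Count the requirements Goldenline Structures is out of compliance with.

5

1. bonding capacity review 106 days ago vs limit 120 → met
2. surety bond $5,000 < $50,000 → not met
3. lost-time incident rate 6 > 3 → not met
4. subcontractor verification log absent → not met
5. commercial general liability coverage $1,100,000 < $1,125,000 → not met
6. condition 'handles asbestos abatement' holds; workers' compensation audit 214 days ago vs limit 180 → not met
7. lien-law disclosure present → met
Not met: 5 of 7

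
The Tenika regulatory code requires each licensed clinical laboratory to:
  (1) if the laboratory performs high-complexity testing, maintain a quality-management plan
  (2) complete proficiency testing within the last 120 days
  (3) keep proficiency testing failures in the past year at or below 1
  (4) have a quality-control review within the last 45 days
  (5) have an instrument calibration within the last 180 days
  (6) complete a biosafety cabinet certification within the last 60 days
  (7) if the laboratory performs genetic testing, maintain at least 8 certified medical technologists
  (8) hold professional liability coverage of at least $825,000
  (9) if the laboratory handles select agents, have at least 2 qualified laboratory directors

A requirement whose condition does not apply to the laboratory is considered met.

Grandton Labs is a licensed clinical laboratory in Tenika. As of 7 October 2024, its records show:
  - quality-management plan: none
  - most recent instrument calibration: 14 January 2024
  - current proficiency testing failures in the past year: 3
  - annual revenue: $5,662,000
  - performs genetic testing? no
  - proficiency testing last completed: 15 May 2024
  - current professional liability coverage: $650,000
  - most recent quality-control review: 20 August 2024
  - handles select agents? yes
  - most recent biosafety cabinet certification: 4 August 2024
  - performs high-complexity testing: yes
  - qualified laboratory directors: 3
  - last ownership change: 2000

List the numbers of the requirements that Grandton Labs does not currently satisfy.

1, 2, 3, 4, 5, 6, 8

1. condition 'performs high-complexity testing' holds; quality-management plan absent → not met
2. proficiency testing 145 days ago vs limit 120 → not met
3. proficiency testing failures in the past year 3 > 1 → not met
4. quality-control review 48 days ago vs limit 45 → not met
5. instrument calibration 267 days ago vs limit 180 → not met
6. biosafety cabinet certification 64 days ago vs limit 60 → not met
7. condition 'performs genetic testing' does not hold → requirement n/a → met
8. professional liability coverage $650,000 < $825,000 → not met
9. condition 'handles select agents' holds; qualified laboratory directors 3 ≥ 2 → met
Not met: 1, 2, 3, 4, 5, 6, 8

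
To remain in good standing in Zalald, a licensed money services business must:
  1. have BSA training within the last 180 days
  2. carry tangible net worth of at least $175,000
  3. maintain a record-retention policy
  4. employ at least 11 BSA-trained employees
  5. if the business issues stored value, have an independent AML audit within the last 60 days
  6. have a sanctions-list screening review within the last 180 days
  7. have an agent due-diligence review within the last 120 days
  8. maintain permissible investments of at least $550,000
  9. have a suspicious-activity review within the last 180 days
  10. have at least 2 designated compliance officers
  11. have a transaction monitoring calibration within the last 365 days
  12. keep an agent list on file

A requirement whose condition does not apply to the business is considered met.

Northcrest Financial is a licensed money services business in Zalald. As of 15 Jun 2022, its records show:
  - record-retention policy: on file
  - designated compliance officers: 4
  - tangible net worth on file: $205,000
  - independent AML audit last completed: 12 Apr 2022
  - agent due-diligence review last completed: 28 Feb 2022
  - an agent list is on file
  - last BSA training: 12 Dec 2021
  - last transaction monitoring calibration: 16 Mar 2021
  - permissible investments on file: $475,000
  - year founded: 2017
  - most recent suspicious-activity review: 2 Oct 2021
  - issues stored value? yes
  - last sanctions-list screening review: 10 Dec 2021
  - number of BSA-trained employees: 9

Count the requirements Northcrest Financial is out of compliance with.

1. BSA training 185 days ago vs limit 180 → not met
2. tangible net worth $205,000 ≥ $175,000 → met
3. record-retention policy present → met
4. BSA-trained employees 9 < 11 → not met
5. condition 'issues stored value' holds; independent AML audit 64 days ago vs limit 60 → not met
6. sanctions-list screening review 187 days ago vs limit 180 → not met
7. agent due-diligence review 107 days ago vs limit 120 → met
8. permissible investments $475,000 < $550,000 → not met
9. suspicious-activity review 256 days ago vs limit 180 → not met
10. designated compliance officers 4 ≥ 2 → met
11. transaction monitoring calibration 456 days ago vs limit 365 → not met
12. agent list present → met
Not met: 7 of 12

7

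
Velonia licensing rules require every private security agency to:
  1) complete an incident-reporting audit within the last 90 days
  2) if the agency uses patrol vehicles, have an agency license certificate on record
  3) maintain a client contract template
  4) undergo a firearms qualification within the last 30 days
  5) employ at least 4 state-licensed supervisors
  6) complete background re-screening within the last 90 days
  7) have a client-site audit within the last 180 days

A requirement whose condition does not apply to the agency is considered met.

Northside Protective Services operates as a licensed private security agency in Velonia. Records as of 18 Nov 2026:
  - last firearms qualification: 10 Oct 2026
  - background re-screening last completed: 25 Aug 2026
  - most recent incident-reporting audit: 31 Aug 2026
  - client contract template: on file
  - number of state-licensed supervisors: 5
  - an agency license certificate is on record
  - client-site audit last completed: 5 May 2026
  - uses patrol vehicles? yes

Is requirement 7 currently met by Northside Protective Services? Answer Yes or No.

No

7. client-site audit 197 days ago vs limit 180 → not met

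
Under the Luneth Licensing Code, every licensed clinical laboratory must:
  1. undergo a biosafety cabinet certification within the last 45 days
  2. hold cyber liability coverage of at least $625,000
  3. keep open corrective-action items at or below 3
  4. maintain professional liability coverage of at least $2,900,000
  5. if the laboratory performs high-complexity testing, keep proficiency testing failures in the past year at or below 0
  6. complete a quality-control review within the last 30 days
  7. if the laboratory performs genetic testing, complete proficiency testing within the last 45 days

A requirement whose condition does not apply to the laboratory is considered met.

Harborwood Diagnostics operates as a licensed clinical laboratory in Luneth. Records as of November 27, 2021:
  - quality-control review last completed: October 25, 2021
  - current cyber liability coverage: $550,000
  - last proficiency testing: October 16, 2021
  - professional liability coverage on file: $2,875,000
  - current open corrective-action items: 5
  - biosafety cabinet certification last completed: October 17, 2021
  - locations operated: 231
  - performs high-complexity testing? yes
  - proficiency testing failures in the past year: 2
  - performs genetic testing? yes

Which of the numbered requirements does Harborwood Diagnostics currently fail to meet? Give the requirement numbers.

2, 3, 4, 5, 6

1. biosafety cabinet certification 41 days ago vs limit 45 → met
2. cyber liability coverage $550,000 < $625,000 → not met
3. open corrective-action items 5 > 3 → not met
4. professional liability coverage $2,875,000 < $2,900,000 → not met
5. condition 'performs high-complexity testing' holds; proficiency testing failures in the past year 2 > 0 → not met
6. quality-control review 33 days ago vs limit 30 → not met
7. condition 'performs genetic testing' holds; proficiency testing 42 days ago vs limit 45 → met
Not met: 2, 3, 4, 5, 6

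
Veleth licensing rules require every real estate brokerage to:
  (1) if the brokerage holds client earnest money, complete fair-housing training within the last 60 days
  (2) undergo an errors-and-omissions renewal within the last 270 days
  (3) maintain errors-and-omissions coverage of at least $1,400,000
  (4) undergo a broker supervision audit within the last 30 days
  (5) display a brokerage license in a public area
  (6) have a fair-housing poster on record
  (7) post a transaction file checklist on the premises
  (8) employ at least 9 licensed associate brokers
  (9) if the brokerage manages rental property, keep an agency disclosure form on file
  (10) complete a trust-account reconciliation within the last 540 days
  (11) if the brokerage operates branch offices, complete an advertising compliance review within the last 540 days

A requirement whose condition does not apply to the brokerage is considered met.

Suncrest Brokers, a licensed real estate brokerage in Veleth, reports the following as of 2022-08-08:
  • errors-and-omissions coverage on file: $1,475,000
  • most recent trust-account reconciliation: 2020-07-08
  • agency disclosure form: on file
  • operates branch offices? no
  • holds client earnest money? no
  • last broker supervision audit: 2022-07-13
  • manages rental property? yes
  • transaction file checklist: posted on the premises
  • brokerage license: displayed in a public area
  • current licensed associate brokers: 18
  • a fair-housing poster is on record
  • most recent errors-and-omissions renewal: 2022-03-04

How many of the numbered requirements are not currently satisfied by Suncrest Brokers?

1. condition 'holds client earnest money' does not hold → requirement n/a → met
2. errors-and-omissions renewal 157 days ago vs limit 270 → met
3. errors-and-omissions coverage $1,475,000 ≥ $1,400,000 → met
4. broker supervision audit 26 days ago vs limit 30 → met
5. brokerage license present → met
6. fair-housing poster present → met
7. transaction file checklist present → met
8. licensed associate brokers 18 ≥ 9 → met
9. condition 'manages rental property' holds; agency disclosure form present → met
10. trust-account reconciliation 761 days ago vs limit 540 → not met
11. condition 'operates branch offices' does not hold → requirement n/a → met
Not met: 1 of 11

1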